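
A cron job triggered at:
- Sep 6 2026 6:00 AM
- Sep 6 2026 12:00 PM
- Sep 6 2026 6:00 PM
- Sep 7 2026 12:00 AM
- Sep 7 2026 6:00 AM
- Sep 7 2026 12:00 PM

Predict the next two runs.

The interval is a steady 6 hours (6, 6, 6, 6, 6).
Sep 7 2026 12:00 PM + 6 h = Sep 7 2026 6:00 PM.
Sep 7 2026 6:00 PM + 6 h = Sep 8 2026 12:00 AM.

Sep 7 2026 6:00 PM, Sep 8 2026 12:00 AM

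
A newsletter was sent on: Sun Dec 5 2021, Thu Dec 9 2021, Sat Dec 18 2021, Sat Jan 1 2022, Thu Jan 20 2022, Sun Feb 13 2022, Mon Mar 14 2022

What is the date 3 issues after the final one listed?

Intervals are 4, 9, 14, 19, 24, 29 days — an arithmetic progression with common difference 5.
Next gap: 34 days. Mon Mar 14 2022 + 34 days = Sun Apr 17 2022.
Next gap: 39 days. Sun Apr 17 2022 + 39 days = Thu May 26 2022.
Next gap: 44 days. Thu May 26 2022 + 44 days = Sat Jul 9 2022.

Sat Jul 9 2022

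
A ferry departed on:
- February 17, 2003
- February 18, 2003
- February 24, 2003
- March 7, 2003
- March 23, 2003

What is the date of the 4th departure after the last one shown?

July 15, 2003

Intervals are 1, 6, 11, 16 days — an arithmetic progression with common difference 5.
Next gap: 21 days. March 23, 2003 + 21 days = April 13, 2003.
Next gap: 26 days. April 13, 2003 + 26 days = May 9, 2003.
Next gap: 31 days. May 9, 2003 + 31 days = June 9, 2003.
Next gap: 36 days. June 9, 2003 + 36 days = July 15, 2003.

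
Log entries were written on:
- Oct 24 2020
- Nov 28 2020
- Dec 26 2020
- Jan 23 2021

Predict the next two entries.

Gaps: 35, 28, 28 days — a mix of 28 and 35. Every date is a Saturday.
Each is the 4th Saturday of its month.
4th Saturday of February 2021: Feb 27 2021.
March 2021 — 4th Saturday is Mar 27 2021.

Feb 27 2021, Mar 27 2021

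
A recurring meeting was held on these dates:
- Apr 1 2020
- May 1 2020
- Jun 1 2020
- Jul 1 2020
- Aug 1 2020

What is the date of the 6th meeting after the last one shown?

Feb 1 2021

Each date is the 1st; the gaps (30, 31, 30, 31) track the month lengths.
The rule is the 1st of each month.
September 2020: Sep 1 2020.
October 2020: Oct 1 2020.
November 2020: Nov 1 2020.
December 2020: Dec 1 2020.
Next: January 2021 → Jan 1 2021.
Next: February 2021 → Feb 1 2021.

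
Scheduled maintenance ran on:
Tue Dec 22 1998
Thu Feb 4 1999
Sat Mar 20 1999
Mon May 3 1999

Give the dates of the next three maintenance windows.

Gaps between consecutive events: 44, 44, 44 days — a constant 44-day interval.
Mon May 3 1999 + 44 days = Wed Jun 16 1999.
Wed Jun 16 1999 + 44 days = Fri Jul 30 1999.
Fri Jul 30 1999 + 44 days = Sun Sep 12 1999.

Wed Jun 16 1999, Fri Jul 30 1999, Sun Sep 12 1999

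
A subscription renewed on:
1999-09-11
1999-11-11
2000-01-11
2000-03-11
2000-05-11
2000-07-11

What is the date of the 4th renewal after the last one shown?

2001-03-11

The day-of-month is always 11 (61, 61, 60, 61, 61 days between events).
So this recurs on the 11th of every 2 months.
Next: September 2000 → 2000-09-11.
Next: November 2000 → 2000-11-11.
January 2001: 2001-01-11.
March 2001: 2001-03-11.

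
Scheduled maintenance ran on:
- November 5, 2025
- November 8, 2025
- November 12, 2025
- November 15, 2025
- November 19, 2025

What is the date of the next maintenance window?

November 22, 2025

Every event lands on a Wednesday or Saturday (gaps cycle 3, 4, 3, 4).
So the schedule is: every Wednesday and Saturday.
The following Saturday is November 22, 2025.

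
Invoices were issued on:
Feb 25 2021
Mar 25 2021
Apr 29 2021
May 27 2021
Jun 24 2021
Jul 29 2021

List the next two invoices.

Every date is a Thursday; gaps 28, 35, 28, 28, 35 days.
Each is the last Thursday of its month (at least one falls on the 29th or later, ruling out '4th Thursday').
August 2021 ends with Thursday Aug 26 2021.
Last Thursday of September 2021: Sep 30 2021.

Aug 26 2021, Sep 30 2021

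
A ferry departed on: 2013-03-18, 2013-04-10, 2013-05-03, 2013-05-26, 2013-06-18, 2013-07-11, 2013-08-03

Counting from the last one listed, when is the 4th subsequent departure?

Gaps between consecutive events: 23, 23, 23, 23, 23, 23 days — a constant 23-day interval.
2013-08-03 + 23 days = 2013-08-26.
2013-08-26 + 23 days = 2013-09-18.
2013-09-18 + 23 days = 2013-10-11.
2013-10-11 + 23 days = 2013-11-03.

2013-11-03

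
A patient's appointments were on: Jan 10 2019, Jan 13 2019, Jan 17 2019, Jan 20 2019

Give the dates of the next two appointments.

Gaps: 3, 4, 3 days — not constant, but cyclic with period 2.
The events fall on every Thursday and Sunday.
Next Thursday: Jan 24 2019.
Next Sunday: Jan 27 2019.

Jan 24 2019, Jan 27 2019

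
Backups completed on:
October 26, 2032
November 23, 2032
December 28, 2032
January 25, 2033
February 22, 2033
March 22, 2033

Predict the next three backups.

April 26, 2033; May 24, 2033; June 28, 2033

Gaps: 28, 35, 28, 28, 28 days — a mix of 28 and 35. Every date is a Tuesday.
Each is the 4th Tuesday of its month.
April 2033 — 4th Tuesday is April 26, 2033.
4th Tuesday of May 2033: May 24, 2033.
June 2033 — 4th Tuesday is June 28, 2033.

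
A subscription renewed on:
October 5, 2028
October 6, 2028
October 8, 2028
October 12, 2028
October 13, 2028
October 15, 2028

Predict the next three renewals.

October 19, 2028; October 20, 2028; October 22, 2028

Gaps: 1, 2, 4, 1, 2 days — not constant, but cyclic with period 3.
The events fall on every Thursday, Friday and Sunday.
The following Thursday is October 19, 2028.
Next Friday: October 20, 2028.
Next Sunday: October 22, 2028.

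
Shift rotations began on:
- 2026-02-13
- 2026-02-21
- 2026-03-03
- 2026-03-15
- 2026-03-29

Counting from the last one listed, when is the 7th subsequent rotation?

The spacing grows by 2 each time: 8, 10, 12, 14 days.
Next gap: 16 days. 2026-03-29 + 16 days = 2026-04-14.
Next gap: 18 days. 2026-04-14 + 18 days = 2026-05-02.
Next gap: 20 days. 2026-05-02 + 20 days = 2026-05-22.
Next gap: 22 days. 2026-05-22 + 22 days = 2026-06-13.
Next gap: 24 days. 2026-06-13 + 24 days = 2026-07-07.
Next gap: 26 days. 2026-07-07 + 26 days = 2026-08-02.
Next gap: 28 days. 2026-08-02 + 28 days = 2026-08-30.

2026-08-30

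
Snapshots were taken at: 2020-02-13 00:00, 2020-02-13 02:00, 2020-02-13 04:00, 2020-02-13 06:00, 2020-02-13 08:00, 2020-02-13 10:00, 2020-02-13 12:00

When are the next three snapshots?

2020-02-13 14:00, 2020-02-13 16:00, 2020-02-13 18:00

Spacing: 2, 2, 2, 2, 2, 2 h — constant 2 h.
2020-02-13 12:00 + 2 h = 2020-02-13 14:00.
2020-02-13 14:00 + 2 h = 2020-02-13 16:00.
2020-02-13 16:00 + 2 h = 2020-02-13 18:00.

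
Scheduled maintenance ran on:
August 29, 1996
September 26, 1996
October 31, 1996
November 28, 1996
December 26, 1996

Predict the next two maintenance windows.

January 30, 1997; February 27, 1997

These are Thursdays with 28, 35, 28, 28-day gaps.
Each is the final Thursday of its month — August 29, 1996 is past the 28th, so '4th Thursday' doesn't fit.
Last Thursday of January 1997: January 30, 1997.
Last Thursday of February 1997: February 27, 1997.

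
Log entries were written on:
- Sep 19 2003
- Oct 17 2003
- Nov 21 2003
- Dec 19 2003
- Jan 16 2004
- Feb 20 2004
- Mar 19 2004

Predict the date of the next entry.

All dates are Fridays, 28, 35, 28, 28, 35, 28 days apart.
Specifically, the 3rd Friday of each month.
3rd Friday of April 2004: Apr 16 2004.

Apr 16 2004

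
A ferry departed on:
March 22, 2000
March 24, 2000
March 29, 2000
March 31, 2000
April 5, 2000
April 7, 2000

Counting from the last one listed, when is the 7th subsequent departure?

Every event lands on a Wednesday or Friday (gaps cycle 2, 5, 2, 5, 2).
So the schedule is: every Wednesday and Friday.
The following Wednesday is April 12, 2000.
Next Friday: April 14, 2000.
The following Wednesday is April 19, 2000.
Next Friday: April 21, 2000.
The following Wednesday is April 26, 2000.
The following Friday is April 28, 2000.
Next Wednesday: May 3, 2000.

May 3, 2000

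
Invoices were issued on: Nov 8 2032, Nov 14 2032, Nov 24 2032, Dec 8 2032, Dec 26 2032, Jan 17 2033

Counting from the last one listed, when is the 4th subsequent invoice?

May 25 2033

Gaps: 6, 10, 14, 18, 22 days — each gap is 4 larger than the previous one.
Next gap: 26 days. Jan 17 2033 + 26 days = Feb 12 2033.
Next gap: 30 days. Feb 12 2033 + 30 days = Mar 14 2033.
Next gap: 34 days. Mar 14 2033 + 34 days = Apr 17 2033.
Next gap: 38 days. Apr 17 2033 + 38 days = May 25 2033.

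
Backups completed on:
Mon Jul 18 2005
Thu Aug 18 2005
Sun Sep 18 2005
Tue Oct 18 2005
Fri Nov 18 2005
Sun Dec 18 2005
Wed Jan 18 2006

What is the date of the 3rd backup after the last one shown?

Tue Apr 18 2006

The day-of-month is always 18 (31, 31, 30, 31, 30, 31 days between events).
So this recurs on the 18th of each month.
February 2006: Sat Feb 18 2006.
Next: March 2006 → Sat Mar 18 2006.
April 2006: Tue Apr 18 2006.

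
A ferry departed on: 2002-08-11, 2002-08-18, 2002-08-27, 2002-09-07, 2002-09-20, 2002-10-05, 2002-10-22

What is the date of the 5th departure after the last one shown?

The spacing grows by 2 each time: 7, 9, 11, 13, 15, 17 days.
Next gap: 19 days. 2002-10-22 + 19 days = 2002-11-10.
Next gap: 21 days. 2002-11-10 + 21 days = 2002-12-01.
Next gap: 23 days. 2002-12-01 + 23 days = 2002-12-24.
Next gap: 25 days. 2002-12-24 + 25 days = 2003-01-18.
Next gap: 27 days. 2003-01-18 + 27 days = 2003-02-14.

2003-02-14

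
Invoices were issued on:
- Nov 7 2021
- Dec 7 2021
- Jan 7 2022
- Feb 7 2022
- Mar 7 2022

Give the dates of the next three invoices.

Apr 7 2022, May 7 2022, Jun 7 2022

The day-of-month is always 7 (30, 31, 31, 28 days between events).
So this recurs on the 7th of each month.
April 2022: Apr 7 2022.
May 2022: May 7 2022.
June 2022: Jun 7 2022.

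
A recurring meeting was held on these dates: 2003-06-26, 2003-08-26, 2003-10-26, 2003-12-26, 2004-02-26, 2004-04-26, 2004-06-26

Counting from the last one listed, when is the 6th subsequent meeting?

2005-06-26

Gaps: 61, 61, 61, 62, 60, 61 days — not constant. Every event is on the 26th of the month.
Pattern: the 26th of every 2 months.
August 2004: 2004-08-26.
Next: October 2004 → 2004-10-26.
Next: December 2004 → 2004-12-26.
Next: February 2005 → 2005-02-26.
Next: April 2005 → 2005-04-26.
Next: June 2005 → 2005-06-26.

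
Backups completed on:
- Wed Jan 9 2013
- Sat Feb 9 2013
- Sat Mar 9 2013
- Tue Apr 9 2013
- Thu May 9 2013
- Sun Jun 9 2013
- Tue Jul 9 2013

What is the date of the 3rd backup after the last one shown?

Wed Oct 9 2013

Gaps: 31, 28, 31, 30, 31, 30 days — not constant. Every event is on the 9th of the month.
Pattern: the 9th of each month.
Next: August 2013 → Fri Aug 9 2013.
September 2013: Mon Sep 9 2013.
Next: October 2013 → Wed Oct 9 2013.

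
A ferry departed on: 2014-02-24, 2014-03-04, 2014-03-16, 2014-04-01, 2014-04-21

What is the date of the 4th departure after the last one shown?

2014-08-19

Intervals are 8, 12, 16, 20 days — an arithmetic progression with common difference 4.
Next gap: 24 days. 2014-04-21 + 24 days = 2014-05-15.
Next gap: 28 days. 2014-05-15 + 28 days = 2014-06-12.
Next gap: 32 days. 2014-06-12 + 32 days = 2014-07-14.
Next gap: 36 days. 2014-07-14 + 36 days = 2014-08-19.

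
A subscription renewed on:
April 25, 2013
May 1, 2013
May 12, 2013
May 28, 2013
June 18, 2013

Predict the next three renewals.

July 14, 2013; August 14, 2013; September 19, 2013

Intervals are 6, 11, 16, 21 days — an arithmetic progression with common difference 5.
Next gap: 26 days. June 18, 2013 + 26 days = July 14, 2013.
Next gap: 31 days. July 14, 2013 + 31 days = August 14, 2013.
Next gap: 36 days. August 14, 2013 + 36 days = September 19, 2013.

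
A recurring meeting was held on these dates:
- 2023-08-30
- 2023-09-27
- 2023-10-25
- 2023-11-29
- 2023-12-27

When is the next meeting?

2024-01-31

All Wednesdays; the gaps (28, 28, 35, 28) vary with month length.
This is the last Wednesday of each month.
Last Wednesday of January 2024: 2024-01-31.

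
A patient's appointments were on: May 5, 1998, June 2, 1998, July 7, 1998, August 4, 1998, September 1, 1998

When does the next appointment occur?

All dates are Tuesdays, 28, 35, 28, 28 days apart.
Specifically, the 1st Tuesday of each month.
October 1998 — 1st Tuesday is October 6, 1998.

October 6, 1998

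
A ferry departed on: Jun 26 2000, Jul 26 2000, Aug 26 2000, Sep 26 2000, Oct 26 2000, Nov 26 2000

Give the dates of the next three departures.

Dec 26 2000, Jan 26 2001, Feb 26 2001

The day-of-month is always 26 (30, 31, 31, 30, 31 days between events).
So this recurs on the 26th of each month.
Next: December 2000 → Dec 26 2000.
January 2001: Jan 26 2001.
Next: February 2001 → Feb 26 2001.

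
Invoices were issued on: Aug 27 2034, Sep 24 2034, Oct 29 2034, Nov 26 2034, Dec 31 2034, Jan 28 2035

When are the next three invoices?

These are Sundays with 28, 35, 28, 35, 28-day gaps.
Each is the final Sunday of its month — Oct 29 2034 is past the 28th, so '4th Sunday' doesn't fit.
February 2035 ends with Sunday Feb 25 2035.
Last Sunday of March 2035: Mar 25 2035.
April 2035 ends with Sunday Apr 29 2035.

Feb 25 2035, Mar 25 2035, Apr 29 2035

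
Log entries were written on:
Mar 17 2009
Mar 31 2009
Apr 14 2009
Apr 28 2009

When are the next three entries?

May 12 2009, May 26 2009, Jun 9 2009

Gaps between consecutive events: 14, 14, 14 days — a constant 14-day interval.
Apr 28 2009 + 14 days = May 12 2009.
May 12 2009 + 14 days = May 26 2009.
May 26 2009 + 14 days = Jun 9 2009.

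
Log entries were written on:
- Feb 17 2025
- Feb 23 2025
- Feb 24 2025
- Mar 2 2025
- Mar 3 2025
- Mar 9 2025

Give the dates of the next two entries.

The gap pattern 6, 1, 6, 1, 6 repeats every 2 events.
These are the Mondays and Sundays of each week.
The following Monday is Mar 10 2025.
The following Sunday is Mar 16 2025.

Mar 10 2025, Mar 16 2025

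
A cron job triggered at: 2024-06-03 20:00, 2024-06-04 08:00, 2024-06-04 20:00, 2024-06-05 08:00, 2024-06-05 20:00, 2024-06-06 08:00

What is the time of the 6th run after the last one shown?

Spacing: 12, 12, 12, 12, 12 h — constant 12 h.
2024-06-06 08:00 + 12 h = 2024-06-06 20:00.
2024-06-06 20:00 + 12 h = 2024-06-07 08:00.
2024-06-07 08:00 + 12 h = 2024-06-07 20:00.
2024-06-07 20:00 + 12 h = 2024-06-08 08:00.
2024-06-08 08:00 + 12 h = 2024-06-08 20:00.
2024-06-08 20:00 + 12 h = 2024-06-09 08:00.

2024-06-09 08:00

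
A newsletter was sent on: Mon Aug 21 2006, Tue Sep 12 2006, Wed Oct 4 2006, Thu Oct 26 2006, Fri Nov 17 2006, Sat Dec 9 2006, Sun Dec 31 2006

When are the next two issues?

Mon Jan 22 2007, Tue Feb 13 2007

The spacing is 22, 22, 22, 22, 22, 22 days — always 22 days.
Sun Dec 31 2006 + 22 days = Mon Jan 22 2007.
Mon Jan 22 2007 + 22 days = Tue Feb 13 2007.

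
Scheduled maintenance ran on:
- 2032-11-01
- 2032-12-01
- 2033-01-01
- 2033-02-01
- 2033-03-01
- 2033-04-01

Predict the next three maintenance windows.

The day-of-month is always 1 (30, 31, 31, 28, 31 days between events).
So this recurs on the 1st of each month.
May 2033: 2033-05-01.
Next: June 2033 → 2033-06-01.
Next: July 2033 → 2033-07-01.

2033-05-01, 2033-06-01, 2033-07-01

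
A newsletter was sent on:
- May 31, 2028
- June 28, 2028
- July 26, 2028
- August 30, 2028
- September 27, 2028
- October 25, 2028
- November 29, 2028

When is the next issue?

Every date is a Wednesday; gaps 28, 28, 35, 28, 28, 35 days.
Each is the last Wednesday of its month (at least one falls on the 29th or later, ruling out '4th Wednesday').
December 2028 ends with Wednesday December 27, 2028.

December 27, 2028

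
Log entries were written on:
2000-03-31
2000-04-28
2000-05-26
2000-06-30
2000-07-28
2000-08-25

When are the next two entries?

These are Fridays with 28, 28, 35, 28, 28-day gaps.
Each is the final Friday of its month — 2000-03-31 is past the 28th, so '4th Friday' doesn't fit.
September 2000 ends with Friday 2000-09-29.
Last Friday of October 2000: 2000-10-27.

2000-09-29, 2000-10-27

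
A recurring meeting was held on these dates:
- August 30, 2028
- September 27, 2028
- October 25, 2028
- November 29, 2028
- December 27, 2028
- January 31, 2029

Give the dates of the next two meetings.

Every date is a Wednesday; gaps 28, 28, 35, 28, 35 days.
Each is the last Wednesday of its month (at least one falls on the 29th or later, ruling out '4th Wednesday').
Last Wednesday of February 2029: February 28, 2029.
March 2029 ends with Wednesday March 28, 2029.

February 28, 2029; March 28, 2029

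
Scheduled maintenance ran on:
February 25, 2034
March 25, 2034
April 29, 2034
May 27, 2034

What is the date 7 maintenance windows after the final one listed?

December 30, 2034

Every date is a Saturday; gaps 28, 35, 28 days.
Each is the last Saturday of its month (at least one falls on the 29th or later, ruling out '4th Saturday').
June 2034 ends with Saturday June 24, 2034.
July 2034 ends with Saturday July 29, 2034.
Last Saturday of August 2034: August 26, 2034.
September 2034 ends with Saturday September 30, 2034.
Last Saturday of October 2034: October 28, 2034.
Last Saturday of November 2034: November 25, 2034.
December 2034 ends with Saturday December 30, 2034.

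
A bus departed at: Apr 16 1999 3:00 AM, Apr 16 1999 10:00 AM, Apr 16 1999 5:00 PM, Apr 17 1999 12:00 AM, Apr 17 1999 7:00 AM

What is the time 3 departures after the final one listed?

Gaps: 7, 7, 7, 7 hours — each event is 7 hours after the previous one.
Apr 17 1999 7:00 AM + 7 h = Apr 17 1999 2:00 PM.
Apr 17 1999 2:00 PM + 7 h = Apr 17 1999 9:00 PM.
Apr 17 1999 9:00 PM + 7 h = Apr 18 1999 4:00 AM.

Apr 18 1999 4:00 AM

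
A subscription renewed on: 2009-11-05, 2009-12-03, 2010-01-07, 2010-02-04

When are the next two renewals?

2010-03-04, 2010-04-01

These are Thursdays at 28- or 35-day spacing (28, 35, 28).
The pattern: 1st Thursday of the month.
March 2010 — 1st Thursday is 2010-03-04.
1st Thursday of April 2010: 2010-04-01.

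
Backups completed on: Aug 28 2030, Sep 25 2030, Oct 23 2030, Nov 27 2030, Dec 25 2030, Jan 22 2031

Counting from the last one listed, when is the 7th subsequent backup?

These are Wednesdays at 28- or 35-day spacing (28, 28, 35, 28, 28).
The pattern: 4th Wednesday of the month.
February 2031 — 4th Wednesday is Feb 26 2031.
March 2031 — 4th Wednesday is Mar 26 2031.
4th Wednesday of April 2031: Apr 23 2031.
May 2031 — 4th Wednesday is May 28 2031.
4th Wednesday of June 2031: Jun 25 2031.
4th Wednesday of July 2031: Jul 23 2031.
4th Wednesday of August 2031: Aug 27 2031.

Aug 27 2031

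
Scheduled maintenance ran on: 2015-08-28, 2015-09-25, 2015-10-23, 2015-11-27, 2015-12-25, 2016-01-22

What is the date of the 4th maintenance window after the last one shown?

All dates are Fridays, 28, 28, 35, 28, 28 days apart.
Specifically, the 4th Friday of each month.
February 2016 — 4th Friday is 2016-02-26.
March 2016 — 4th Friday is 2016-03-25.
April 2016 — 4th Friday is 2016-04-22.
May 2016 — 4th Friday is 2016-05-27.

2016-05-27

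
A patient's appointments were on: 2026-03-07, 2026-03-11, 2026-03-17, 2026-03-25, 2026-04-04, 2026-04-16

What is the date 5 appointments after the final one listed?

2026-07-15

Intervals are 4, 6, 8, 10, 12 days — an arithmetic progression with common difference 2.
Next gap: 14 days. 2026-04-16 + 14 days = 2026-04-30.
Next gap: 16 days. 2026-04-30 + 16 days = 2026-05-16.
Next gap: 18 days. 2026-05-16 + 18 days = 2026-06-03.
Next gap: 20 days. 2026-06-03 + 20 days = 2026-06-23.
Next gap: 22 days. 2026-06-23 + 22 days = 2026-07-15.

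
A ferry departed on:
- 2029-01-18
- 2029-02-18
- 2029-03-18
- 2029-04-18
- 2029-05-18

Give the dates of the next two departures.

2029-06-18, 2029-07-18

Each date is the 18th; the gaps (31, 28, 31, 30) track the month lengths.
The rule is the 18th of each month.
Next: June 2029 → 2029-06-18.
July 2029: 2029-07-18.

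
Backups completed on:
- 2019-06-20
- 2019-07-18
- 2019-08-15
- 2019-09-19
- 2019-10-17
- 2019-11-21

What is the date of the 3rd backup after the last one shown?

2020-02-20

All dates are Thursdays, 28, 28, 35, 28, 35 days apart.
Specifically, the 3rd Thursday of each month.
December 2019 — 3rd Thursday is 2019-12-19.
January 2020 — 3rd Thursday is 2020-01-16.
3rd Thursday of February 2020: 2020-02-20.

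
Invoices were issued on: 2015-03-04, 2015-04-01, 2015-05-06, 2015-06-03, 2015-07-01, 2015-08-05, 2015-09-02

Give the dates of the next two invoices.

These are Wednesdays at 28- or 35-day spacing (28, 35, 28, 28, 35, 28).
The pattern: 1st Wednesday of the month.
1st Wednesday of October 2015: 2015-10-07.
November 2015 — 1st Wednesday is 2015-11-04.

2015-10-07, 2015-11-04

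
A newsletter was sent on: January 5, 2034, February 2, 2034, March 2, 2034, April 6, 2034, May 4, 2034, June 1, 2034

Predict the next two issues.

Gaps: 28, 28, 35, 28, 28 days — a mix of 28 and 35. Every date is a Thursday.
Each is the 1st Thursday of its month.
1st Thursday of July 2034: July 6, 2034.
August 2034 — 1st Thursday is August 3, 2034.

July 6, 2034; August 3, 2034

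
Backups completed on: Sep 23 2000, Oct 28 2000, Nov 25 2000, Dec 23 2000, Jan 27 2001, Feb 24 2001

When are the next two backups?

These are Saturdays at 28- or 35-day spacing (35, 28, 28, 35, 28).
The pattern: 4th Saturday of the month.
4th Saturday of March 2001: Mar 24 2001.
4th Saturday of April 2001: Apr 28 2001.

Mar 24 2001, Apr 28 2001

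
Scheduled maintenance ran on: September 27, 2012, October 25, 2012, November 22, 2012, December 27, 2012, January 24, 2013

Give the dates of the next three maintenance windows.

These are Thursdays at 28- or 35-day spacing (28, 28, 35, 28).
The pattern: 4th Thursday of the month.
February 2013 — 4th Thursday is February 28, 2013.
4th Thursday of March 2013: March 28, 2013.
April 2013 — 4th Thursday is April 25, 2013.

February 28, 2013; March 28, 2013; April 25, 2013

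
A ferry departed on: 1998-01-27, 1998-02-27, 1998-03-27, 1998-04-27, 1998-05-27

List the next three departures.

1998-06-27, 1998-07-27, 1998-08-27

Each date is the 27th; the gaps (31, 28, 31, 30) track the month lengths.
The rule is the 27th of each month.
June 1998: 1998-06-27.
July 1998: 1998-07-27.
August 1998: 1998-08-27.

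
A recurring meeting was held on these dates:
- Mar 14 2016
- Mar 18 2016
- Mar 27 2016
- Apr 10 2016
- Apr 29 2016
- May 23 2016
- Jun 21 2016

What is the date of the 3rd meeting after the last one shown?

Gaps: 4, 9, 14, 19, 24, 29 days — each gap is 5 larger than the previous one.
Next gap: 34 days. Jun 21 2016 + 34 days = Jul 25 2016.
Next gap: 39 days. Jul 25 2016 + 39 days = Sep 2 2016.
Next gap: 44 days. Sep 2 2016 + 44 days = Oct 16 2016.

Oct 16 2016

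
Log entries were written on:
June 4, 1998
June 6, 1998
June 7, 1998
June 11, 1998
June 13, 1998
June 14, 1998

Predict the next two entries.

June 18, 1998; June 20, 1998

Every event lands on a Thursday or Saturday or Sunday (gaps cycle 2, 1, 4, 2, 1).
So the schedule is: every Thursday, Saturday and Sunday.
Next Thursday: June 18, 1998.
Next Saturday: June 20, 1998.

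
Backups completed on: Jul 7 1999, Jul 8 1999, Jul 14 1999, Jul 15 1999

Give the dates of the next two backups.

Gaps: 1, 6, 1 days — not constant, but cyclic with period 2.
The events fall on every Wednesday and Thursday.
The following Wednesday is Jul 21 1999.
Next Thursday: Jul 22 1999.

Jul 21 1999, Jul 22 1999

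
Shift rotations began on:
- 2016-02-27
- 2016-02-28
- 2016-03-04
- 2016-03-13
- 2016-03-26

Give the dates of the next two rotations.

2016-04-12, 2016-05-03

Gaps: 1, 5, 9, 13 days — each gap is 4 larger than the previous one.
Next gap: 17 days. 2016-03-26 + 17 days = 2016-04-12.
Next gap: 21 days. 2016-04-12 + 21 days = 2016-05-03.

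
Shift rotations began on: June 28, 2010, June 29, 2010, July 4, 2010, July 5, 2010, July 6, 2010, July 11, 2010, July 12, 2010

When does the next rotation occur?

The gap pattern 1, 5, 1, 1, 5, 1 repeats every 3 events.
These are the Mondays, Tuesdays and Sundays of each week.
Next Tuesday: July 13, 2010.

July 13, 2010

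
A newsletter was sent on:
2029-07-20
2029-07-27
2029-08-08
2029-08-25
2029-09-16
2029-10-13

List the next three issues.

Gaps: 7, 12, 17, 22, 27 days — each gap is 5 larger than the previous one.
Next gap: 32 days. 2029-10-13 + 32 days = 2029-11-14.
Next gap: 37 days. 2029-11-14 + 37 days = 2029-12-21.
Next gap: 42 days. 2029-12-21 + 42 days = 2030-02-01.

2029-11-14, 2029-12-21, 2030-02-01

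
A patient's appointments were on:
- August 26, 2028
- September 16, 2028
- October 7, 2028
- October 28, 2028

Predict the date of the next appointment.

November 18, 2028

Gaps between consecutive events: 21, 21, 21 days — a constant 21-day interval.
October 28, 2028 + 21 days = November 18, 2028.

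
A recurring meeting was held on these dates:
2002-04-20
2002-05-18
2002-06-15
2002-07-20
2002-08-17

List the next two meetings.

All dates are Saturdays, 28, 28, 35, 28 days apart.
Specifically, the 3rd Saturday of each month.
September 2002 — 3rd Saturday is 2002-09-21.
October 2002 — 3rd Saturday is 2002-10-19.

2002-09-21, 2002-10-19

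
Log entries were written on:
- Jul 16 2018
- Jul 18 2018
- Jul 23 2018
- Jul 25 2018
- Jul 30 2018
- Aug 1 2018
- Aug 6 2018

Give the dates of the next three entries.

The gap pattern 2, 5, 2, 5, 2, 5 repeats every 2 events.
These are the Mondays and Wednesdays of each week.
Next Wednesday: Aug 8 2018.
The following Monday is Aug 13 2018.
Next Wednesday: Aug 15 2018.

Aug 8 2018, Aug 13 2018, Aug 15 2018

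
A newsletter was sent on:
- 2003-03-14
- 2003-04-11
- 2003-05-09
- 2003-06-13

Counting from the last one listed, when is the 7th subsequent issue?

All dates are Fridays, 28, 28, 35 days apart.
Specifically, the 2nd Friday of each month.
2nd Friday of July 2003: 2003-07-11.
2nd Friday of August 2003: 2003-08-08.
2nd Friday of September 2003: 2003-09-12.
2nd Friday of October 2003: 2003-10-10.
2nd Friday of November 2003: 2003-11-14.
2nd Friday of December 2003: 2003-12-12.
2nd Friday of January 2004: 2004-01-09.

2004-01-09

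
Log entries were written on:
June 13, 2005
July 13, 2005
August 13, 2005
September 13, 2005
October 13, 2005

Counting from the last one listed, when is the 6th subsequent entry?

Gaps: 30, 31, 31, 30 days — not constant. Every event is on the 13th of the month.
Pattern: the 13th of each month.
Next: November 2005 → November 13, 2005.
December 2005: December 13, 2005.
January 2006: January 13, 2006.
Next: February 2006 → February 13, 2006.
March 2006: March 13, 2006.
April 2006: April 13, 2006.

April 13, 2006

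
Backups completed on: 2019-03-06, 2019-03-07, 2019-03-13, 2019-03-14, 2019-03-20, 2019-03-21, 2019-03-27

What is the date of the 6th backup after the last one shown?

2019-04-17

The gap pattern 1, 6, 1, 6, 1, 6 repeats every 2 events.
These are the Wednesdays and Thursdays of each week.
The following Thursday is 2019-03-28.
The following Wednesday is 2019-04-03.
Next Thursday: 2019-04-04.
Next Wednesday: 2019-04-10.
Next Thursday: 2019-04-11.
The following Wednesday is 2019-04-17.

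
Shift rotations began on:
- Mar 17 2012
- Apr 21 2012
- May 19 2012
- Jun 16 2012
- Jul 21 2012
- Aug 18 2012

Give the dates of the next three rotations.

Gaps: 35, 28, 28, 35, 28 days — a mix of 28 and 35. Every date is a Saturday.
Each is the 3rd Saturday of its month.
September 2012 — 3rd Saturday is Sep 15 2012.
October 2012 — 3rd Saturday is Oct 20 2012.
November 2012 — 3rd Saturday is Nov 17 2012.

Sep 15 2012, Oct 20 2012, Nov 17 2012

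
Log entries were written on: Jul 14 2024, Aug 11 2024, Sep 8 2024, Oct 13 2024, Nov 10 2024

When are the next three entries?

Gaps: 28, 28, 35, 28 days — a mix of 28 and 35. Every date is a Sunday.
Each is the 2nd Sunday of its month.
December 2024 — 2nd Sunday is Dec 8 2024.
January 2025 — 2nd Sunday is Jan 12 2025.
February 2025 — 2nd Sunday is Feb 9 2025.

Dec 8 2024, Jan 12 2025, Feb 9 2025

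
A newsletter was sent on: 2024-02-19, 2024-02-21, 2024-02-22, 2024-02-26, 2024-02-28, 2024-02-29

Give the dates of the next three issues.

2024-03-04, 2024-03-06, 2024-03-07

The gap pattern 2, 1, 4, 2, 1 repeats every 3 events.
These are the Mondays, Wednesdays and Thursdays of each week.
Next Monday: 2024-03-04.
Next Wednesday: 2024-03-06.
Next Thursday: 2024-03-07.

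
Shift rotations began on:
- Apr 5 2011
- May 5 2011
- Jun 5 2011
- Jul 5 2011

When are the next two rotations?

Gaps: 30, 31, 30 days — not constant. Every event is on the 5th of the month.
Pattern: the 5th of each month.
Next: August 2011 → Aug 5 2011.
Next: September 2011 → Sep 5 2011.

Aug 5 2011, Sep 5 2011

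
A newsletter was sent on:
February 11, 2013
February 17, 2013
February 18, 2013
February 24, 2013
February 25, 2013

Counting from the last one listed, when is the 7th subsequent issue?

The gap pattern 6, 1, 6, 1 repeats every 2 events.
These are the Mondays and Sundays of each week.
Next Sunday: March 3, 2013.
The following Monday is March 4, 2013.
The following Sunday is March 10, 2013.
The following Monday is March 11, 2013.
Next Sunday: March 17, 2013.
Next Monday: March 18, 2013.
Next Sunday: March 24, 2013.

March 24, 2013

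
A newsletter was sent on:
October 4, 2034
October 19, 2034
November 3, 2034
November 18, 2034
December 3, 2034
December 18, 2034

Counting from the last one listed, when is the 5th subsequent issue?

March 3, 2035

Gaps between consecutive events: 15, 15, 15, 15, 15 days — a constant 15-day interval.
December 18, 2034 + 15 days = January 2, 2035.
January 2, 2035 + 15 days = January 17, 2035.
January 17, 2035 + 15 days = February 1, 2035.
February 1, 2035 + 15 days = February 16, 2035.
February 16, 2035 + 15 days = March 3, 2035.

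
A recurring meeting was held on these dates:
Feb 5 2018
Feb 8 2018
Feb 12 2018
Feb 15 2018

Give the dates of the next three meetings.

The gap pattern 3, 4, 3 repeats every 2 events.
These are the Mondays and Thursdays of each week.
Next Monday: Feb 19 2018.
The following Thursday is Feb 22 2018.
Next Monday: Feb 26 2018.

Feb 19 2018, Feb 22 2018, Feb 26 2018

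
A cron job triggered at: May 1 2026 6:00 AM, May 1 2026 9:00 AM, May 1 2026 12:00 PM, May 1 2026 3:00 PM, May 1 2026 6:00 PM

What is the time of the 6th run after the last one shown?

May 2 2026 12:00 PM

Gaps: 3, 3, 3, 3 hours — each event is 3 hours after the previous one.
May 1 2026 6:00 PM + 3 h = May 1 2026 9:00 PM.
May 1 2026 9:00 PM + 3 h = May 2 2026 12:00 AM.
May 2 2026 12:00 AM + 3 h = May 2 2026 3:00 AM.
May 2 2026 3:00 AM + 3 h = May 2 2026 6:00 AM.
May 2 2026 6:00 AM + 3 h = May 2 2026 9:00 AM.
May 2 2026 9:00 AM + 3 h = May 2 2026 12:00 PM.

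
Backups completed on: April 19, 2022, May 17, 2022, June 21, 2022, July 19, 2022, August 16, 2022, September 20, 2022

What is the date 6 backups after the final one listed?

All dates are Tuesdays, 28, 35, 28, 28, 35 days apart.
Specifically, the 3rd Tuesday of each month.
October 2022 — 3rd Tuesday is October 18, 2022.
November 2022 — 3rd Tuesday is November 15, 2022.
3rd Tuesday of December 2022: December 20, 2022.
3rd Tuesday of January 2023: January 17, 2023.
February 2023 — 3rd Tuesday is February 21, 2023.
March 2023 — 3rd Tuesday is March 21, 2023.

March 21, 2023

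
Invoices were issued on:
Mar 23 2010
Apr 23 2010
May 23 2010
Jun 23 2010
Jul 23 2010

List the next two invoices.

Aug 23 2010, Sep 23 2010

The day-of-month is always 23 (31, 30, 31, 30 days between events).
So this recurs on the 23rd of each month.
Next: August 2010 → Aug 23 2010.
September 2010: Sep 23 2010.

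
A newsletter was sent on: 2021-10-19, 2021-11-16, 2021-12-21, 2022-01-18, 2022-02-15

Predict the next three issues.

Gaps: 28, 35, 28, 28 days — a mix of 28 and 35. Every date is a Tuesday.
Each is the 3rd Tuesday of its month.
3rd Tuesday of March 2022: 2022-03-15.
3rd Tuesday of April 2022: 2022-04-19.
3rd Tuesday of May 2022: 2022-05-17.

2022-03-15, 2022-04-19, 2022-05-17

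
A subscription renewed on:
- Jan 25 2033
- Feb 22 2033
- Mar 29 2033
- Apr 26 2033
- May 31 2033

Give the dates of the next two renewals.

Every date is a Tuesday; gaps 28, 35, 28, 35 days.
Each is the last Tuesday of its month (at least one falls on the 29th or later, ruling out '4th Tuesday').
June 2033 ends with Tuesday Jun 28 2033.
July 2033 ends with Tuesday Jul 26 2033.

Jun 28 2033, Jul 26 2033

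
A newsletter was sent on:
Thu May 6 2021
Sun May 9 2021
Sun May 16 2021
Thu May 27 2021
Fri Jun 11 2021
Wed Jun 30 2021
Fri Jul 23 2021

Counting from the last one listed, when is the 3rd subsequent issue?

Intervals are 3, 7, 11, 15, 19, 23 days — an arithmetic progression with common difference 4.
Next gap: 27 days. Fri Jul 23 2021 + 27 days = Thu Aug 19 2021.
Next gap: 31 days. Thu Aug 19 2021 + 31 days = Sun Sep 19 2021.
Next gap: 35 days. Sun Sep 19 2021 + 35 days = Sun Oct 24 2021.

Sun Oct 24 2021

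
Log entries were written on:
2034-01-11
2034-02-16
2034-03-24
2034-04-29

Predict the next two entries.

2034-06-04, 2034-07-10

Gaps between consecutive events: 36, 36, 36 days — a constant 36-day interval.
2034-04-29 + 36 days = 2034-06-04.
2034-06-04 + 36 days = 2034-07-10.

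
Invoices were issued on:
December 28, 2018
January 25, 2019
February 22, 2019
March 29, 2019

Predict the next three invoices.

April 26, 2019; May 31, 2019; June 28, 2019

All Fridays; the gaps (28, 28, 35) vary with month length.
This is the last Friday of each month.
Last Friday of April 2019: April 26, 2019.
Last Friday of May 2019: May 31, 2019.
Last Friday of June 2019: June 28, 2019.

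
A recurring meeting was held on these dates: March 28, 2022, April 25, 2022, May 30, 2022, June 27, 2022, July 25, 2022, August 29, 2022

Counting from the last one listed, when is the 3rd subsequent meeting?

These are Mondays with 28, 35, 28, 28, 35-day gaps.
Each is the final Monday of its month — May 30, 2022 is past the 28th, so '4th Monday' doesn't fit.
September 2022 ends with Monday September 26, 2022.
Last Monday of October 2022: October 31, 2022.
November 2022 ends with Monday November 28, 2022.

November 28, 2022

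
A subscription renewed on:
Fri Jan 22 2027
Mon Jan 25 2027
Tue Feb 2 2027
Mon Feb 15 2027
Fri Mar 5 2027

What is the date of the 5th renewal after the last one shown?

Intervals are 3, 8, 13, 18 days — an arithmetic progression with common difference 5.
Next gap: 23 days. Fri Mar 5 2027 + 23 days = Sun Mar 28 2027.
Next gap: 28 days. Sun Mar 28 2027 + 28 days = Sun Apr 25 2027.
Next gap: 33 days. Sun Apr 25 2027 + 33 days = Fri May 28 2027.
Next gap: 38 days. Fri May 28 2027 + 38 days = Mon Jul 5 2027.
Next gap: 43 days. Mon Jul 5 2027 + 43 days = Tue Aug 17 2027.

Tue Aug 17 2027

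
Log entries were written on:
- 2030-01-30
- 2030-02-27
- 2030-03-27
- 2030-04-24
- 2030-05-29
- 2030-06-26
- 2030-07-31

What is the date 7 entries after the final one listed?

Every date is a Wednesday; gaps 28, 28, 28, 35, 28, 35 days.
Each is the last Wednesday of its month (at least one falls on the 29th or later, ruling out '4th Wednesday').
August 2030 ends with Wednesday 2030-08-28.
September 2030 ends with Wednesday 2030-09-25.
October 2030 ends with Wednesday 2030-10-30.
November 2030 ends with Wednesday 2030-11-27.
December 2030 ends with Wednesday 2030-12-25.
January 2031 ends with Wednesday 2031-01-29.
February 2031 ends with Wednesday 2031-02-26.

2031-02-26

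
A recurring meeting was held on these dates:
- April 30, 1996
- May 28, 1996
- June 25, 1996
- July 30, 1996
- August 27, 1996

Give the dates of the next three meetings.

September 24, 1996; October 29, 1996; November 26, 1996

All Tuesdays; the gaps (28, 28, 35, 28) vary with month length.
This is the last Tuesday of each month.
Last Tuesday of September 1996: September 24, 1996.
October 1996 ends with Tuesday October 29, 1996.
Last Tuesday of November 1996: November 26, 1996.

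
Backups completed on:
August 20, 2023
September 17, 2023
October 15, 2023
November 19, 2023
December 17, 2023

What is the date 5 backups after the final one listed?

May 19, 2024

Gaps: 28, 28, 35, 28 days — a mix of 28 and 35. Every date is a Sunday.
Each is the 3rd Sunday of its month.
January 2024 — 3rd Sunday is January 21, 2024.
3rd Sunday of February 2024: February 18, 2024.
March 2024 — 3rd Sunday is March 17, 2024.
3rd Sunday of April 2024: April 21, 2024.
3rd Sunday of May 2024: May 19, 2024.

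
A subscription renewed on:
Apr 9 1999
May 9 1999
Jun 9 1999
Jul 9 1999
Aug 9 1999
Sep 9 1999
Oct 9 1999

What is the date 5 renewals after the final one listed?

Each date is the 9th; the gaps (30, 31, 30, 31, 31, 30) track the month lengths.
The rule is the 9th of each month.
Next: November 1999 → Nov 9 1999.
December 1999: Dec 9 1999.
January 2000: Jan 9 2000.
Next: February 2000 → Feb 9 2000.
Next: March 2000 → Mar 9 2000.

Mar 9 2000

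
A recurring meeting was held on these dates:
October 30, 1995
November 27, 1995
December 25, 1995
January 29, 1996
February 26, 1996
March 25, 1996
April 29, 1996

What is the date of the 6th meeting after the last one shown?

October 28, 1996

Every date is a Monday; gaps 28, 28, 35, 28, 28, 35 days.
Each is the last Monday of its month (at least one falls on the 29th or later, ruling out '4th Monday').
Last Monday of May 1996: May 27, 1996.
Last Monday of June 1996: June 24, 1996.
July 1996 ends with Monday July 29, 1996.
August 1996 ends with Monday August 26, 1996.
September 1996 ends with Monday September 30, 1996.
Last Monday of October 1996: October 28, 1996.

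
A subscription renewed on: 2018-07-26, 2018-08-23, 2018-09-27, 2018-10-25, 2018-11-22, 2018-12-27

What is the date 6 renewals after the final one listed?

2019-06-27

All dates are Thursdays, 28, 35, 28, 28, 35 days apart.
Specifically, the 4th Thursday of each month.
4th Thursday of January 2019: 2019-01-24.
February 2019 — 4th Thursday is 2019-02-28.
March 2019 — 4th Thursday is 2019-03-28.
April 2019 — 4th Thursday is 2019-04-25.
May 2019 — 4th Thursday is 2019-05-23.
4th Thursday of June 2019: 2019-06-27.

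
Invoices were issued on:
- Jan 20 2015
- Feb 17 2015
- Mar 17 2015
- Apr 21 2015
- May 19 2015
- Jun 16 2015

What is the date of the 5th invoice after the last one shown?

All dates are Tuesdays, 28, 28, 35, 28, 28 days apart.
Specifically, the 3rd Tuesday of each month.
3rd Tuesday of July 2015: Jul 21 2015.
3rd Tuesday of August 2015: Aug 18 2015.
September 2015 — 3rd Tuesday is Sep 15 2015.
3rd Tuesday of October 2015: Oct 20 2015.
November 2015 — 3rd Tuesday is Nov 17 2015.

Nov 17 2015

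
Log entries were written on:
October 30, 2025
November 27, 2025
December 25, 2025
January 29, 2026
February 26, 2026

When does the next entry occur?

March 26, 2026

Every date is a Thursday; gaps 28, 28, 35, 28 days.
Each is the last Thursday of its month (at least one falls on the 29th or later, ruling out '4th Thursday').
March 2026 ends with Thursday March 26, 2026.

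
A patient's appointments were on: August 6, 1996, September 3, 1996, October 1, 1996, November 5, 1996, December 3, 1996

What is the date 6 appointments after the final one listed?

All dates are Tuesdays, 28, 28, 35, 28 days apart.
Specifically, the 1st Tuesday of each month.
January 1997 — 1st Tuesday is January 7, 1997.
February 1997 — 1st Tuesday is February 4, 1997.
March 1997 — 1st Tuesday is March 4, 1997.
April 1997 — 1st Tuesday is April 1, 1997.
May 1997 — 1st Tuesday is May 6, 1997.
June 1997 — 1st Tuesday is June 3, 1997.

June 3, 1997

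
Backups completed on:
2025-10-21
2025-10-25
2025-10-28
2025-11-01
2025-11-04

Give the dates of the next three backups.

Every event lands on a Tuesday or Saturday (gaps cycle 4, 3, 4, 3).
So the schedule is: every Tuesday and Saturday.
Next Saturday: 2025-11-08.
Next Tuesday: 2025-11-11.
Next Saturday: 2025-11-15.

2025-11-08, 2025-11-11, 2025-11-15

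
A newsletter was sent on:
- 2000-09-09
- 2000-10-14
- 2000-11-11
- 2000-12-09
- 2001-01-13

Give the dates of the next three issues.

2001-02-10, 2001-03-10, 2001-04-14

These are Saturdays at 28- or 35-day spacing (35, 28, 28, 35).
The pattern: 2nd Saturday of the month.
February 2001 — 2nd Saturday is 2001-02-10.
March 2001 — 2nd Saturday is 2001-03-10.
2nd Saturday of April 2001: 2001-04-14.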